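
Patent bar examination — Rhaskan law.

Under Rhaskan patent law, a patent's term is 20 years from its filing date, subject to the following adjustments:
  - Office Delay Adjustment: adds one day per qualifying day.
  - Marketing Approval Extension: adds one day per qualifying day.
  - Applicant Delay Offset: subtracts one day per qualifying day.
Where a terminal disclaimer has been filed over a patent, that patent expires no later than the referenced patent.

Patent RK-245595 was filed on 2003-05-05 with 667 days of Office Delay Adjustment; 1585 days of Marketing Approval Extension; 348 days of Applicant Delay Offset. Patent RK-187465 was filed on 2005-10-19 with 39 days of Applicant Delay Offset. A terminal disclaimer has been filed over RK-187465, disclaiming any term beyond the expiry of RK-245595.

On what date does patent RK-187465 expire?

2025-09-10

Natural term of RK-187465:
  Base: filing + 20 years → 19 October 2025.
  Applicant Delay Offset: −39 days → 10 September 2025.
Expiry of referenced patent RK-245595:
  Base: filing + 20 years → 5 May 2023.
  Office Delay Adjustment: +667 days → 2 March 2025.
  Marketing Approval Extension: +1585 days → 4 July 2029.
  Applicant Delay Offset: −348 days → 21 July 2028.
Terminal disclaimer: RK-187465 expires on the earlier of 10 September 2025 and 21 July 2028.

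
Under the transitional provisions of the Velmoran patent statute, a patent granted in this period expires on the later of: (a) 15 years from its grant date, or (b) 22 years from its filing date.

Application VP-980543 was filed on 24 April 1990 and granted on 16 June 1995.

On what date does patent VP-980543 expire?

April 24, 2012

(a) grant + 15 years → 16 June 2010.
(b) filing + 22 years → 24 April 2012.
Later of the two: 24 April 2012.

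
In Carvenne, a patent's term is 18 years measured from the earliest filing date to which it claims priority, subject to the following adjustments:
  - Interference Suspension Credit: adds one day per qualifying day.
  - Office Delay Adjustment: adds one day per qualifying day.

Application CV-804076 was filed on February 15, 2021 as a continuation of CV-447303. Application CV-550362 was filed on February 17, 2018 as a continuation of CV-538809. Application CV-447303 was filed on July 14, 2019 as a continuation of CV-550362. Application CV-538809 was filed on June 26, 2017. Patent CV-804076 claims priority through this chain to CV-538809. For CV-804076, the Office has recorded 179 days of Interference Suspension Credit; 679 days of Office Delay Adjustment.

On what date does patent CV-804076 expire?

October 31, 2037

Earliest priority filing: 26 June 2017.
Base term: 26 June 2017 + 18 years → 26 June 2035.
Interference Suspension Credit: +179 days → 22 December 2035.
Office Delay Adjustment: +679 days → 31 October 2037.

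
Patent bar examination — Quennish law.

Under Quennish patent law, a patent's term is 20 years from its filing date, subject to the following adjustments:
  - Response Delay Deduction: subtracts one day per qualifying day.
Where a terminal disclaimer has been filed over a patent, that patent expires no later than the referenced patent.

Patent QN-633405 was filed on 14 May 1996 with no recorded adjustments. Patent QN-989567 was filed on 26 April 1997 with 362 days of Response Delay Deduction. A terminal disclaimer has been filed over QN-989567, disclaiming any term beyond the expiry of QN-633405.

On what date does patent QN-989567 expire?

Natural term of QN-989567:
  Base: filing + 20 years → 26 April 2017.
  Response Delay Deduction: −362 days → 29 April 2016.
Expiry of referenced patent QN-633405:
  Base: filing + 20 years → 14 May 2016.
Terminal disclaimer: QN-989567 expires on the earlier of 29 April 2016 and 14 May 2016.

April 29, 2016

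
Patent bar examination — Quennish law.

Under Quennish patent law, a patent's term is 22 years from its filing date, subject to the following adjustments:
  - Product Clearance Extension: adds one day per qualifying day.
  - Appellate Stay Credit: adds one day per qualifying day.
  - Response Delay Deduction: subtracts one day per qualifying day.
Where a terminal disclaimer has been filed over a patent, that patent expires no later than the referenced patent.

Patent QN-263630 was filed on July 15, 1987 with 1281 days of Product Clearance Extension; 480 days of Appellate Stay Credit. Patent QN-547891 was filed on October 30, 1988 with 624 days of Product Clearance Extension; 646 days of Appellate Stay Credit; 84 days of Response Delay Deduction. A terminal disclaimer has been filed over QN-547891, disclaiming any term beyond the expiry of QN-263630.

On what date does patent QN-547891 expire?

2014-01-28

Natural term of QN-547891:
  Base: filing + 22 years → 30 October 2010.
  Product Clearance Extension: +624 days → 15 July 2012.
  Appellate Stay Credit: +646 days → 22 April 2014.
  Response Delay Deduction: −84 days → 28 January 2014.
Expiry of referenced patent QN-263630:
  Base: filing + 22 years → 15 July 2009.
  Product Clearance Extension: +1281 days → 16 January 2013.
  Appellate Stay Credit: +480 days → 11 May 2014.
Terminal disclaimer: QN-547891 expires on the earlier of 28 January 2014 and 11 May 2014.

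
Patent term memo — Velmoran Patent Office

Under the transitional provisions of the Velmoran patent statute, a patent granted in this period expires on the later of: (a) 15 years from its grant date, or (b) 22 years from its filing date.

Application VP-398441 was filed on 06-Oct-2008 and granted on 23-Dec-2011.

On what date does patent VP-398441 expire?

(a) grant + 15 years → 23 December 2026.
(b) filing + 22 years → 6 October 2030.
Later of the two: 6 October 2030.

2030-10-06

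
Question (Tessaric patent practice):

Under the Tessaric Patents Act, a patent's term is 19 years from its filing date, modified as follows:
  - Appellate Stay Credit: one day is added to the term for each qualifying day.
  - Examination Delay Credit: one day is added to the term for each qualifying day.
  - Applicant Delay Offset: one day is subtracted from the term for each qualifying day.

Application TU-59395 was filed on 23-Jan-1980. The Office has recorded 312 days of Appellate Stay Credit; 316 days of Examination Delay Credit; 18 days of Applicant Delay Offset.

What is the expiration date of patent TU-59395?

2000-09-24

Base term: filing date + 19 years → 23 January 1999.
Appellate Stay Credit: +312 days → 1 December 1999.
Examination Delay Credit: +316 days → 12 October 2000.
Applicant Delay Offset: −18 days → 24 September 2000.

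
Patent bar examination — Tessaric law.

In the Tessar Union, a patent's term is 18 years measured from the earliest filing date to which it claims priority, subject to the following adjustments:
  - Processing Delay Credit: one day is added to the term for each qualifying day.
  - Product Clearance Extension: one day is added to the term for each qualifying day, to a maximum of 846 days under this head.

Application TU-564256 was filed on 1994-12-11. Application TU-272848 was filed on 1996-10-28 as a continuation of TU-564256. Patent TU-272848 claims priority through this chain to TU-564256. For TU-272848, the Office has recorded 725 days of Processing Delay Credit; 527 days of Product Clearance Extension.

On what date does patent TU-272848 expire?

May 16, 2016

Earliest priority filing: 11 December 1994.
Base term: 11 December 1994 + 18 years → 11 December 2012.
Processing Delay Credit: +725 days → 6 December 2014.
Product Clearance Extension: 527 days (within the 846-day cap) → +527 days → 16 May 2016.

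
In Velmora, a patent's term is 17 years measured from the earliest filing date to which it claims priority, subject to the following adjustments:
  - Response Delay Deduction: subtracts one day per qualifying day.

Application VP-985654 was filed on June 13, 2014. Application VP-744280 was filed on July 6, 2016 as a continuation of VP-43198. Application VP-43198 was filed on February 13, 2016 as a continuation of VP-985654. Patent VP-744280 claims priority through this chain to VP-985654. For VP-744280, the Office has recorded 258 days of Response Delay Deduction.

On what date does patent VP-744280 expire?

September 28, 2030

Earliest priority filing: 13 June 2014.
Base term: 13 June 2014 + 17 years → 13 June 2031.
Response Delay Deduction: −258 days → 28 September 2030.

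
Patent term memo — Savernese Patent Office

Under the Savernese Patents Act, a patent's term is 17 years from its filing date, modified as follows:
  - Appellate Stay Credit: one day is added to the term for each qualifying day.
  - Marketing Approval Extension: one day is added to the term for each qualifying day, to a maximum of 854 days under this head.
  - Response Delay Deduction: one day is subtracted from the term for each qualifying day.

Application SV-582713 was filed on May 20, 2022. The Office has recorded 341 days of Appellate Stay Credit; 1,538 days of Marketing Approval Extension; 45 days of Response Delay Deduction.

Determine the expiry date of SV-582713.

Base term: filing date + 17 years → 20 May 2039.
Appellate Stay Credit: +341 days → 25 April 2040.
Marketing Approval Extension: 1538 days claimed exceeds the 854-day cap, so +854 days → 27 August 2042.
Response Delay Deduction: −45 days → 13 July 2042.

July 13, 2042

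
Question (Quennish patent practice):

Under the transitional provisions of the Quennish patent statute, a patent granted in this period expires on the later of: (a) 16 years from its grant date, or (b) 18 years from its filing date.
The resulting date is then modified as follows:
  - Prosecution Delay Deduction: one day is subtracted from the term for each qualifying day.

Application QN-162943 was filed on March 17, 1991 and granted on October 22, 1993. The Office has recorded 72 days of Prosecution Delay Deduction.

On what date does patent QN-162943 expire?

2009-08-11

(a) grant + 16 years → 22 October 2009.
(b) filing + 18 years → 17 March 2009.
Later of the two: 22 October 2009.
Prosecution Delay Deduction: −72 days → 11 August 2009.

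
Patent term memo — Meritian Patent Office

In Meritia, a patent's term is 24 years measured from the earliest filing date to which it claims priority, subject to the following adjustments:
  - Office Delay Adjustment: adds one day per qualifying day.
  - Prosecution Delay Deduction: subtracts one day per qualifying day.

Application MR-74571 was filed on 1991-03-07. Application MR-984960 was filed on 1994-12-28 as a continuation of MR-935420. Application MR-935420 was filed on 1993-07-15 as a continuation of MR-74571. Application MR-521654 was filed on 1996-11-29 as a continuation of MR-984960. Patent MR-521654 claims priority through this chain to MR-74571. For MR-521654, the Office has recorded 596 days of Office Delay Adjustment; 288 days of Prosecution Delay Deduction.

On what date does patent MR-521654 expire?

Earliest priority filing: 7 March 1991.
Base term: 7 March 1991 + 24 years → 7 March 2015.
Office Delay Adjustment: +596 days → 23 October 2016.
Prosecution Delay Deduction: −288 days → 9 January 2016.

January 9, 2016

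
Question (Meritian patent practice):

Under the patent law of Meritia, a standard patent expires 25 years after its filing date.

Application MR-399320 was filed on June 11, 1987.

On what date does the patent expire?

Filing date + 25 years → 11 June 2012.

June 11, 2012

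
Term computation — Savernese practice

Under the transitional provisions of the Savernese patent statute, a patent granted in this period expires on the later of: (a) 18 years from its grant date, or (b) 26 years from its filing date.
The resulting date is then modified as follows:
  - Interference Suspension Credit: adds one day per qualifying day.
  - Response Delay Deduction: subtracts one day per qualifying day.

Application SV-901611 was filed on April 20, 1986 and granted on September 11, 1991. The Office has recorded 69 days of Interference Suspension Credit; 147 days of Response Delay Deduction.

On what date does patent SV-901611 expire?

2012-02-02

(a) grant + 18 years → 11 September 2009.
(b) filing + 26 years → 20 April 2012.
Later of the two: 20 April 2012.
Interference Suspension Credit: +69 days → 28 June 2012.
Response Delay Deduction: −147 days → 2 February 2012.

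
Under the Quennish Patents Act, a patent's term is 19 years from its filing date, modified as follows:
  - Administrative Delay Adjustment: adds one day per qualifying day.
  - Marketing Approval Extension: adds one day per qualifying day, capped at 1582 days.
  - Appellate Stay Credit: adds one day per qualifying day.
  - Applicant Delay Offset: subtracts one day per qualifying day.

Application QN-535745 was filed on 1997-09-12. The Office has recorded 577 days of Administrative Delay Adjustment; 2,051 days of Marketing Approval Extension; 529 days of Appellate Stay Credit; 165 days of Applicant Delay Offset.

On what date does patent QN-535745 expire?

August 10, 2023

Base term: filing date + 19 years → 12 September 2016.
Administrative Delay Adjustment: +577 days → 12 April 2018.
Marketing Approval Extension: 2051 days claimed exceeds the 1582-day cap, so +1582 days → 11 August 2022.
Appellate Stay Credit: +529 days → 22 January 2024.
Applicant Delay Offset: −165 days → 10 August 2023.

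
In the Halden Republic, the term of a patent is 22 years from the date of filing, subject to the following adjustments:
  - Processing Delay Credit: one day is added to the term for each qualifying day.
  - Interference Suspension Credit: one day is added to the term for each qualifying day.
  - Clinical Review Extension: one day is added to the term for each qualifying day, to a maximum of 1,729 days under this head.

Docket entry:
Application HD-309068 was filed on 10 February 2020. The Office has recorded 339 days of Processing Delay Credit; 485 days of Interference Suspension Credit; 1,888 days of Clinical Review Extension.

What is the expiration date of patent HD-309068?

Base term: filing date + 22 years → 10 February 2042.
Processing Delay Credit: +339 days → 15 January 2043.
Interference Suspension Credit: +485 days → 14 May 2044.
Clinical Review Extension: 1888 days claimed exceeds the 1729-day cap, so +1729 days → 6 February 2049.

2049-02-06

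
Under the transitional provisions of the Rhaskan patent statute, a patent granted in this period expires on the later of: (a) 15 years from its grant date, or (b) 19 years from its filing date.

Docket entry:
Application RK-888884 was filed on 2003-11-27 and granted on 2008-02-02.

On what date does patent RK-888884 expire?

(a) grant + 15 years → 2 February 2023.
(b) filing + 19 years → 27 November 2022.
Later of the two: 2 February 2023.

February 2, 2023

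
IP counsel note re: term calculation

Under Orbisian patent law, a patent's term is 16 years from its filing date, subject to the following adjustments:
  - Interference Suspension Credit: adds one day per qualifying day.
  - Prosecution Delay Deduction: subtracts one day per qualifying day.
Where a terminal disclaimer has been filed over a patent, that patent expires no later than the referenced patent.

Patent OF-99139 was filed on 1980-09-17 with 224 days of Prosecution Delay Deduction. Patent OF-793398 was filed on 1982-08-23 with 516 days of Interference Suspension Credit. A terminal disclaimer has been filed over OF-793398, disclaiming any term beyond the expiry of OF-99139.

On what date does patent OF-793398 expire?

1996-02-06

Natural term of OF-793398:
  Base: filing + 16 years → 23 August 1998.
  Interference Suspension Credit: +516 days → 21 January 2000.
Expiry of referenced patent OF-99139:
  Base: filing + 16 years → 17 September 1996.
  Prosecution Delay Deduction: −224 days → 6 February 1996.
Terminal disclaimer: OF-793398 expires on the earlier of 21 January 2000 and 6 February 1996.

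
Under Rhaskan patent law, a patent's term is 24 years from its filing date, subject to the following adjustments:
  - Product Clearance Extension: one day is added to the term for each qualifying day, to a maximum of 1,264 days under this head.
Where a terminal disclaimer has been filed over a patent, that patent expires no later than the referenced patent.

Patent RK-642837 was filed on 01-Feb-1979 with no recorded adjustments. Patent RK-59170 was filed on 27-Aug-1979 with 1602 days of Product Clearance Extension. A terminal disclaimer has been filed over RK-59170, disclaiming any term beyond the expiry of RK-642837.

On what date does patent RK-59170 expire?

February 1, 2003

Natural term of RK-59170:
  Base: filing + 24 years → 27 August 2003.
  Product Clearance Extension: 1602 days claimed exceeds the 1264-day cap, so +1264 days → 11 February 2007.
Expiry of referenced patent RK-642837:
  Base: filing + 24 years → 1 February 2003.
Terminal disclaimer: RK-59170 expires on the earlier of 11 February 2007 and 1 February 2003.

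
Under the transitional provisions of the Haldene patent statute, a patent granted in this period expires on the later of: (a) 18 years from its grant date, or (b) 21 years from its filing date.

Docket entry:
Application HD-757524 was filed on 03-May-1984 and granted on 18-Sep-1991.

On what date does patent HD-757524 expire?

(a) grant + 18 years → 18 September 2009.
(b) filing + 21 years → 3 May 2005.
Later of the two: 18 September 2009.

September 18, 2009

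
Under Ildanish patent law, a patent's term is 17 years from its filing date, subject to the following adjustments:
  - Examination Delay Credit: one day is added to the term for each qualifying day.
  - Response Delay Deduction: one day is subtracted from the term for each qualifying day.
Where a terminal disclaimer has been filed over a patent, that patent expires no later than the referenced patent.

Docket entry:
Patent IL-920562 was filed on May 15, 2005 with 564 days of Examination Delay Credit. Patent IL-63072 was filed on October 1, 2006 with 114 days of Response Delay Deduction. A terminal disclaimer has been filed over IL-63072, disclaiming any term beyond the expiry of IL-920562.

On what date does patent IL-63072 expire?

2023-06-09

Natural term of IL-63072:
  Base: filing + 17 years → 1 October 2023.
  Response Delay Deduction: −114 days → 9 June 2023.
Expiry of referenced patent IL-920562:
  Base: filing + 17 years → 15 May 2022.
  Examination Delay Credit: +564 days → 30 November 2023.
Terminal disclaimer: IL-63072 expires on the earlier of 9 June 2023 and 30 November 2023.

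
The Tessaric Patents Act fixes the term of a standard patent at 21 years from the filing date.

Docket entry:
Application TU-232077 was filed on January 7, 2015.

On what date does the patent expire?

2036-01-07

Filing date + 21 years → 7 January 2036.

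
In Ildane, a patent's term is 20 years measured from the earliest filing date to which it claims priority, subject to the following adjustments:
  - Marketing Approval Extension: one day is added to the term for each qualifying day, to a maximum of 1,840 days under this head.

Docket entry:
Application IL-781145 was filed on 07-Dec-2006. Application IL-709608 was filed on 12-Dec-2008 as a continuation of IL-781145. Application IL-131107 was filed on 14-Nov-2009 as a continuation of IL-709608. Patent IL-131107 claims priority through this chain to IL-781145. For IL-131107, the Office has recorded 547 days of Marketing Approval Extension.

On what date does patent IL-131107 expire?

Earliest priority filing: 7 December 2006.
Base term: 7 December 2006 + 20 years → 7 December 2026.
Marketing Approval Extension: 547 days (within the 1840-day cap) → +547 days → 6 June 2028.

2028-06-06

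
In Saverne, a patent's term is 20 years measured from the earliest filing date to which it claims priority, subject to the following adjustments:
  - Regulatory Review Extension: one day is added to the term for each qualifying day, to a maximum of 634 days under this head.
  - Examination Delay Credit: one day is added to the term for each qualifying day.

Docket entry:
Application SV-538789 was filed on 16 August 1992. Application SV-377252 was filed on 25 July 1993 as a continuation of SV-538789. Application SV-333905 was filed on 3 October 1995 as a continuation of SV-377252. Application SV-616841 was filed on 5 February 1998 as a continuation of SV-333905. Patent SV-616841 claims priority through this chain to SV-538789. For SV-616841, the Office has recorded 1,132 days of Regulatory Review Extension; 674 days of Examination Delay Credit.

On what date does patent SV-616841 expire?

Earliest priority filing: 16 August 1992.
Base term: 16 August 1992 + 20 years → 16 August 2012.
Regulatory Review Extension: 1132 days claimed exceeds the 634-day cap, so +634 days → 12 May 2014.
Examination Delay Credit: +674 days → 16 March 2016.

March 16, 2016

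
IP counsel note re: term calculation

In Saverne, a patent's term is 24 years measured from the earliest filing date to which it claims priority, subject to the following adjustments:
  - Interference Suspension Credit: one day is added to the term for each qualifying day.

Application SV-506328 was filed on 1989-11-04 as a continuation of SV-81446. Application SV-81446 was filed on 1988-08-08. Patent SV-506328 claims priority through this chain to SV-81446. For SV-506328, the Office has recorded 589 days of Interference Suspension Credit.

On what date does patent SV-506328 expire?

Earliest priority filing: 8 August 1988.
Base term: 8 August 1988 + 24 years → 8 August 2012.
Interference Suspension Credit: +589 days → 20 March 2014.

March 20, 2014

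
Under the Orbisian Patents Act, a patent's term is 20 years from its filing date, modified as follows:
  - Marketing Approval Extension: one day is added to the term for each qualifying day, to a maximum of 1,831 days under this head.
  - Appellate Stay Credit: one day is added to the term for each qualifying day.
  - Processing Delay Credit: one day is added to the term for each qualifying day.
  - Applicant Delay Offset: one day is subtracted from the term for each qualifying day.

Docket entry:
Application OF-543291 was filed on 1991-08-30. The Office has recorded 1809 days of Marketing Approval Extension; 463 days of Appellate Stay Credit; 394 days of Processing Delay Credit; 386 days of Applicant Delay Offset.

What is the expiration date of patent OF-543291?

2017-11-26

Base term: filing date + 20 years → 30 August 2011.
Marketing Approval Extension: 1809 days (within the 1831-day cap) → +1809 days → 12 August 2016.
Appellate Stay Credit: +463 days → 18 November 2017.
Processing Delay Credit: +394 days → 17 December 2018.
Applicant Delay Offset: −386 days → 26 November 2017.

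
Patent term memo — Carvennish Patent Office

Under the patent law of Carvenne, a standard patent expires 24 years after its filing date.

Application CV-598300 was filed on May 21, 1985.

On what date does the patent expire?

2009-05-21

Filing date + 24 years → 21 May 2009.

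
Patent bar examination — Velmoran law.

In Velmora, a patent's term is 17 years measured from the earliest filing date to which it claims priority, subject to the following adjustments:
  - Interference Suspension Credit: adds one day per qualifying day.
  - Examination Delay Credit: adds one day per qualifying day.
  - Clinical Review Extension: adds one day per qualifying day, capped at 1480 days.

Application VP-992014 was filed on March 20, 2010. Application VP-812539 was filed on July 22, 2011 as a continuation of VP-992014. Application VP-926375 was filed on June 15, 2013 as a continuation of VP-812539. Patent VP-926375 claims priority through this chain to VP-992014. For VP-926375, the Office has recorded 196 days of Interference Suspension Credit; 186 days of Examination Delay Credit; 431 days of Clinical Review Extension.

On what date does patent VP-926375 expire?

2029-06-10

Earliest priority filing: 20 March 2010.
Base term: 20 March 2010 + 17 years → 20 March 2027.
Interference Suspension Credit: +196 days → 2 October 2027.
Examination Delay Credit: +186 days → 5 April 2028.
Clinical Review Extension: 431 days (within the 1480-day cap) → +431 days → 10 June 2029.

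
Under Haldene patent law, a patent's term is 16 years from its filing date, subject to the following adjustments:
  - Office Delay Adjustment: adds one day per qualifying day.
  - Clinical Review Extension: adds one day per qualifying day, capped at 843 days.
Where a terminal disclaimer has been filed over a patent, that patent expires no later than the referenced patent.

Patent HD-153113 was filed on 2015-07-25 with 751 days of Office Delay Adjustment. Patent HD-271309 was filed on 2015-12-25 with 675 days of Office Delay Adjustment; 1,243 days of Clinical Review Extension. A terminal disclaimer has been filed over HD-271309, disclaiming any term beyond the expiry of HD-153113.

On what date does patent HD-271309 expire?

2033-08-14

Natural term of HD-271309:
  Base: filing + 16 years → 25 December 2031.
  Office Delay Adjustment: +675 days → 30 October 2033.
  Clinical Review Extension: 1243 days claimed exceeds the 843-day cap, so +843 days → 20 February 2036.
Expiry of referenced patent HD-153113:
  Base: filing + 16 years → 25 July 2031.
  Office Delay Adjustment: +751 days → 14 August 2033.
Terminal disclaimer: HD-271309 expires on the earlier of 20 February 2036 and 14 August 2033.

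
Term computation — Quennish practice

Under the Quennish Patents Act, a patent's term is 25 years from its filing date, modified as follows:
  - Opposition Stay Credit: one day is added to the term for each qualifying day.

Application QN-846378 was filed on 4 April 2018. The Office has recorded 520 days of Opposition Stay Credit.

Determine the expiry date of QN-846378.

September 5, 2044

Base term: filing date + 25 years → 4 April 2043.
Opposition Stay Credit: +520 days → 5 September 2044.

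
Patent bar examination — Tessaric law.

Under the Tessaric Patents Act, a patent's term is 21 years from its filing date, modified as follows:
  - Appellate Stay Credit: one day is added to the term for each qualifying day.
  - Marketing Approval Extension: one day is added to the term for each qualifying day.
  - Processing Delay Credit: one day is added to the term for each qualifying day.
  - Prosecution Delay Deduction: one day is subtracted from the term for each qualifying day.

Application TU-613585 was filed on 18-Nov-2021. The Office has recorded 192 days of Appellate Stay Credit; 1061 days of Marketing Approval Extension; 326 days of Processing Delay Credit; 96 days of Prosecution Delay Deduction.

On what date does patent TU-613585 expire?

December 10, 2046

Base term: filing date + 21 years → 18 November 2042.
Appellate Stay Credit: +192 days → 29 May 2043.
Marketing Approval Extension: +1061 days → 24 April 2046.
Processing Delay Credit: +326 days → 16 March 2047.
Prosecution Delay Deduction: −96 days → 10 December 2046.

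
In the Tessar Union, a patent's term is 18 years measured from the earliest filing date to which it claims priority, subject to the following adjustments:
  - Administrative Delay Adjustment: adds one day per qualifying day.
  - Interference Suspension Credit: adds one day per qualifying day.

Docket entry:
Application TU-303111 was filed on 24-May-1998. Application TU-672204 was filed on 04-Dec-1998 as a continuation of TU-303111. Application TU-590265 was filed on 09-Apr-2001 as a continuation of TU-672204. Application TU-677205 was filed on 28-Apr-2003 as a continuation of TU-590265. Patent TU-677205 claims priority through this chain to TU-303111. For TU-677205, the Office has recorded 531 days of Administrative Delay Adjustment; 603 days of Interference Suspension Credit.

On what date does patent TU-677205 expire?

2019-07-02

Earliest priority filing: 24 May 1998.
Base term: 24 May 1998 + 18 years → 24 May 2016.
Administrative Delay Adjustment: +531 days → 6 November 2017.
Interference Suspension Credit: +603 days → 2 July 2019.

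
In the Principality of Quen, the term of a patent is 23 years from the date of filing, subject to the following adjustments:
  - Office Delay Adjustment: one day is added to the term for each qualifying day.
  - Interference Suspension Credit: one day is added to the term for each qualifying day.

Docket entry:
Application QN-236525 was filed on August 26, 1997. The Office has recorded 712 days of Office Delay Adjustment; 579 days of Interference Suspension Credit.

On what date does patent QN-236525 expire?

Base term: filing date + 23 years → 26 August 2020.
Office Delay Adjustment: +712 days → 8 August 2022.
Interference Suspension Credit: +579 days → 9 March 2024.

2024-03-09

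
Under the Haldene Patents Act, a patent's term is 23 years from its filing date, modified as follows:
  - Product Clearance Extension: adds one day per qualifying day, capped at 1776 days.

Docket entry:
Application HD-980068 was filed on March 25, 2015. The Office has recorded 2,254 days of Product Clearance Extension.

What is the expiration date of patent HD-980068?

Base term: filing date + 23 years → 25 March 2038.
Product Clearance Extension: 2254 days claimed exceeds the 1776-day cap, so +1776 days → 3 February 2043.

February 3, 2043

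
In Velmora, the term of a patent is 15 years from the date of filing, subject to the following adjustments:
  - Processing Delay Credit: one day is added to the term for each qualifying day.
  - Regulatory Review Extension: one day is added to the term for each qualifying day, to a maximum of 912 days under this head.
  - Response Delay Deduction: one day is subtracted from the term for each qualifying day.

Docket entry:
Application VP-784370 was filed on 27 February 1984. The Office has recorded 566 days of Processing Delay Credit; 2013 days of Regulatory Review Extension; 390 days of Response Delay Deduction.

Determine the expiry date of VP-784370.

2002-02-19

Base term: filing date + 15 years → 27 February 1999.
Processing Delay Credit: +566 days → 15 September 2000.
Regulatory Review Extension: 2013 days claimed exceeds the 912-day cap, so +912 days → 16 March 2003.
Response Delay Deduction: −390 days → 19 February 2002.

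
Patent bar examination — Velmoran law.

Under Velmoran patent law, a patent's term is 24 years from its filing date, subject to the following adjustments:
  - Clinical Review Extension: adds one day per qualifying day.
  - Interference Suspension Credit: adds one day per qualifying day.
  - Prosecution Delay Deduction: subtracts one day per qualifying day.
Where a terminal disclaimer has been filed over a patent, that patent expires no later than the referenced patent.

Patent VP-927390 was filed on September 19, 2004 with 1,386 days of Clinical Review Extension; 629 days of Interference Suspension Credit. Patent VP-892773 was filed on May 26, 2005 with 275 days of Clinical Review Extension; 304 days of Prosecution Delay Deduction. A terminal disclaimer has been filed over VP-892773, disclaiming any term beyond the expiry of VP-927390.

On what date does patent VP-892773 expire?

Natural term of VP-892773:
  Base: filing + 24 years → 26 May 2029.
  Clinical Review Extension: +275 days → 25 February 2030.
  Prosecution Delay Deduction: −304 days → 27 April 2029.
Expiry of referenced patent VP-927390:
  Base: filing + 24 years → 19 September 2028.
  Clinical Review Extension: +1386 days → 6 July 2032.
  Interference Suspension Credit: +629 days → 27 March 2034.
Terminal disclaimer: VP-892773 expires on the earlier of 27 April 2029 and 27 March 2034.

2029-04-27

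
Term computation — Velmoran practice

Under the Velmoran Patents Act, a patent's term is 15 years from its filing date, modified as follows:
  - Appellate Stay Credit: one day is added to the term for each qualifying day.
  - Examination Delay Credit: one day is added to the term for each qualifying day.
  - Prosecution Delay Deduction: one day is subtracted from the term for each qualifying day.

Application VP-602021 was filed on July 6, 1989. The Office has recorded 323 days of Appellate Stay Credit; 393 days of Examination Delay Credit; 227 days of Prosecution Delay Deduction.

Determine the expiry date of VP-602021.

Base term: filing date + 15 years → 6 July 2004.
Appellate Stay Credit: +323 days → 25 May 2005.
Examination Delay Credit: +393 days → 22 June 2006.
Prosecution Delay Deduction: −227 days → 7 November 2005.

2005-11-07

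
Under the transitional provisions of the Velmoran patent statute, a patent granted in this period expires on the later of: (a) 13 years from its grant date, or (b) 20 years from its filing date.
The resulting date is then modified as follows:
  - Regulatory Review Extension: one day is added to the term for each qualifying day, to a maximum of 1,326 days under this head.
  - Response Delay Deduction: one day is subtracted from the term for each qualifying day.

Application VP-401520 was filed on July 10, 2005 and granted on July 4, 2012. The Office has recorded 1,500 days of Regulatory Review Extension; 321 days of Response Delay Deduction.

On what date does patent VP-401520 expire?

(a) grant + 13 years → 4 July 2025.
(b) filing + 20 years → 10 July 2025.
Later of the two: 10 July 2025.
Regulatory Review Extension: 1500 days claimed exceeds the 1326-day cap, so +1326 days → 25 February 2029.
Response Delay Deduction: −321 days → 10 April 2028.

2028-04-10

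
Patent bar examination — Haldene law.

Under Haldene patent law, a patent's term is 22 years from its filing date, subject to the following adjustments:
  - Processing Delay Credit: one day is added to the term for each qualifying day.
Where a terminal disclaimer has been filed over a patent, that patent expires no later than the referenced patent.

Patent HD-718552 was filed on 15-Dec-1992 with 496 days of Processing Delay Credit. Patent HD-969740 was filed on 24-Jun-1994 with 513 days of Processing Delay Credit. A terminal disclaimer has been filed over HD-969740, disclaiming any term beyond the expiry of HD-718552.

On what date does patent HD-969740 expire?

2016-04-24

Natural term of HD-969740:
  Base: filing + 22 years → 24 June 2016.
  Processing Delay Credit: +513 days → 19 November 2017.
Expiry of referenced patent HD-718552:
  Base: filing + 22 years → 15 December 2014.
  Processing Delay Credit: +496 days → 24 April 2016.
Terminal disclaimer: HD-969740 expires on the earlier of 19 November 2017 and 24 April 2016.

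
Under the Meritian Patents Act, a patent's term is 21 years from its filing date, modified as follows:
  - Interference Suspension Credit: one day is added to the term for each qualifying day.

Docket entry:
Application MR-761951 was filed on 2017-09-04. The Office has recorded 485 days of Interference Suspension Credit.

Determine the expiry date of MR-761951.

Base term: filing date + 21 years → 4 September 2038.
Interference Suspension Credit: +485 days → 2 January 2040.

2040-01-02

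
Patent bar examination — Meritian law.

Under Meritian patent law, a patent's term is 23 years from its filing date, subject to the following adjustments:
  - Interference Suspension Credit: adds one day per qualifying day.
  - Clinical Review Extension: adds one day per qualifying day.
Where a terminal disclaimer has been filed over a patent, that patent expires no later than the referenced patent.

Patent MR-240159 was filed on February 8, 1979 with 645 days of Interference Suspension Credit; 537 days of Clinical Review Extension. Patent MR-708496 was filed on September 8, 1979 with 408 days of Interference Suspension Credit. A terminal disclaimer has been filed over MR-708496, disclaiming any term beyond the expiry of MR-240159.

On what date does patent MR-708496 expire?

Natural term of MR-708496:
  Base: filing + 23 years → 8 September 2002.
  Interference Suspension Credit: +408 days → 21 October 2003.
Expiry of referenced patent MR-240159:
  Base: filing + 23 years → 8 February 2002.
  Interference Suspension Credit: +645 days → 15 November 2003.
  Clinical Review Extension: +537 days → 5 May 2005.
Terminal disclaimer: MR-708496 expires on the earlier of 21 October 2003 and 5 May 2005.

October 21, 2003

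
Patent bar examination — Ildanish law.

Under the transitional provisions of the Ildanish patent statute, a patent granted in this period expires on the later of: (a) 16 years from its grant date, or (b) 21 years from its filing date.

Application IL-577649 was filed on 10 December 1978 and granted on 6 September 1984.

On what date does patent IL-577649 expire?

(a) grant + 16 years → 6 September 2000.
(b) filing + 21 years → 10 December 1999.
Later of the two: 6 September 2000.

September 6, 2000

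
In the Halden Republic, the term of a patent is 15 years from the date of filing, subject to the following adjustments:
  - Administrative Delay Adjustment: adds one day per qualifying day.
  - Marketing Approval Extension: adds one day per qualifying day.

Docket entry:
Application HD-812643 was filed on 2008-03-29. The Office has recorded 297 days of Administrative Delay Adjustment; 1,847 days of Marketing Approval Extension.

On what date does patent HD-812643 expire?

Base term: filing date + 15 years → 29 March 2023.
Administrative Delay Adjustment: +297 days → 20 January 2024.
Marketing Approval Extension: +1847 days → 9 February 2029.

2029-02-09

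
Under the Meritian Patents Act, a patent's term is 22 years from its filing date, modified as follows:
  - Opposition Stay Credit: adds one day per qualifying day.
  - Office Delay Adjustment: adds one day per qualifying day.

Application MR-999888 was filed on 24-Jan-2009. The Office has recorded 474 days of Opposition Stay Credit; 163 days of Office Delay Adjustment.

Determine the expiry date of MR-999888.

October 22, 2032

Base term: filing date + 22 years → 24 January 2031.
Opposition Stay Credit: +474 days → 12 May 2032.
Office Delay Adjustment: +163 days → 22 October 2032.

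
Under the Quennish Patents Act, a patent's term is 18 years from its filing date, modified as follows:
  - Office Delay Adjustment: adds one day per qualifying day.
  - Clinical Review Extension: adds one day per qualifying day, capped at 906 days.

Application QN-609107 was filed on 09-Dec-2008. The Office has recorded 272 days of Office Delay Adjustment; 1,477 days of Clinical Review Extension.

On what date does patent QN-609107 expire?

2030-03-01

Base term: filing date + 18 years → 9 December 2026.
Office Delay Adjustment: +272 days → 7 September 2027.
Clinical Review Extension: 1477 days claimed exceeds the 906-day cap, so +906 days → 1 March 2030.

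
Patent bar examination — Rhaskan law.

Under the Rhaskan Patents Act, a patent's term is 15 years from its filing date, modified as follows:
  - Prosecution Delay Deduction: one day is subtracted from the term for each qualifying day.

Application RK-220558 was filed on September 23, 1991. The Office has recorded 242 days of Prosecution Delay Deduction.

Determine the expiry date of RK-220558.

Base term: filing date + 15 years → 23 September 2006.
Prosecution Delay Deduction: −242 days → 24 January 2006.

January 24, 2006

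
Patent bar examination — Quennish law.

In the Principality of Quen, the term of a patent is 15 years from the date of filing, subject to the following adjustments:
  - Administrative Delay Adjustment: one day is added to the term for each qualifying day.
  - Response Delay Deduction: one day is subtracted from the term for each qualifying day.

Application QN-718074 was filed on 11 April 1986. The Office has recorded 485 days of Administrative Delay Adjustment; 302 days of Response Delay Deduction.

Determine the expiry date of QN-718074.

2001-10-11

Base term: filing date + 15 years → 11 April 2001.
Administrative Delay Adjustment: +485 days → 9 August 2002.
Response Delay Deduction: −302 days → 11 October 2001.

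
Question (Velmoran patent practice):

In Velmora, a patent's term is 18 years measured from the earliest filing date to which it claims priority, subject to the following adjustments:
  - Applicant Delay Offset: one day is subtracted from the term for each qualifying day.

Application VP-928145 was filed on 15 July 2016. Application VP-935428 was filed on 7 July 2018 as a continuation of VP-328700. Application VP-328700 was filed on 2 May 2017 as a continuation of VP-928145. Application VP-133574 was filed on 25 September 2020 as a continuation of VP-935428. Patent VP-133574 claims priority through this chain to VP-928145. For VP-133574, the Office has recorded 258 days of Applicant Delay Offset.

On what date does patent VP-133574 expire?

October 30, 2033

Earliest priority filing: 15 July 2016.
Base term: 15 July 2016 + 18 years → 15 July 2034.
Applicant Delay Offset: −258 days → 30 October 2033.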